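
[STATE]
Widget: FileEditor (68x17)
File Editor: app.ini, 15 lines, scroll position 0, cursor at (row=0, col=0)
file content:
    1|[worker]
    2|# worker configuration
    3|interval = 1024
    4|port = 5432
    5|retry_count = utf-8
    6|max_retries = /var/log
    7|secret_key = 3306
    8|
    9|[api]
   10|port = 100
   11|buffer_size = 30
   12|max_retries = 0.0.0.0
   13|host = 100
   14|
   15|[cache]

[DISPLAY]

█worker]                                                           ▲
# worker configuration                                             █
interval = 1024                                                    ░
port = 5432                                                        ░
retry_count = utf-8                                                ░
max_retries = /var/log                                             ░
secret_key = 3306                                                  ░
                                                                   ░
[api]                                                              ░
port = 100                                                         ░
buffer_size = 30                                                   ░
max_retries = 0.0.0.0                                              ░
host = 100                                                         ░
                                                                   ░
[cache]                                                            ░
                                                                   ░
                                                                   ▼


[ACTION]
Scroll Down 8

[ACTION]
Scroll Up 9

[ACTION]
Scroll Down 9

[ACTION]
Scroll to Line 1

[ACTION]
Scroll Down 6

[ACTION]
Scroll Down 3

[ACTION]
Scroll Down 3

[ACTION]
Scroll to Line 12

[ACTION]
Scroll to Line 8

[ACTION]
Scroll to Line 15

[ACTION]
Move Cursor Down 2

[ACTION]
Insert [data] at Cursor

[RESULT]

[worker]                                                           ▲
# worker configuration                                             █
data█nterval = 1024                                                ░
port = 5432                                                        ░
retry_count = utf-8                                                ░
max_retries = /var/log                                             ░
secret_key = 3306                                                  ░
                                                                   ░
[api]                                                              ░
port = 100                                                         ░
buffer_size = 30                                                   ░
max_retries = 0.0.0.0                                              ░
host = 100                                                         ░
                                                                   ░
[cache]                                                            ░
                                                                   ░
                                                                   ▼


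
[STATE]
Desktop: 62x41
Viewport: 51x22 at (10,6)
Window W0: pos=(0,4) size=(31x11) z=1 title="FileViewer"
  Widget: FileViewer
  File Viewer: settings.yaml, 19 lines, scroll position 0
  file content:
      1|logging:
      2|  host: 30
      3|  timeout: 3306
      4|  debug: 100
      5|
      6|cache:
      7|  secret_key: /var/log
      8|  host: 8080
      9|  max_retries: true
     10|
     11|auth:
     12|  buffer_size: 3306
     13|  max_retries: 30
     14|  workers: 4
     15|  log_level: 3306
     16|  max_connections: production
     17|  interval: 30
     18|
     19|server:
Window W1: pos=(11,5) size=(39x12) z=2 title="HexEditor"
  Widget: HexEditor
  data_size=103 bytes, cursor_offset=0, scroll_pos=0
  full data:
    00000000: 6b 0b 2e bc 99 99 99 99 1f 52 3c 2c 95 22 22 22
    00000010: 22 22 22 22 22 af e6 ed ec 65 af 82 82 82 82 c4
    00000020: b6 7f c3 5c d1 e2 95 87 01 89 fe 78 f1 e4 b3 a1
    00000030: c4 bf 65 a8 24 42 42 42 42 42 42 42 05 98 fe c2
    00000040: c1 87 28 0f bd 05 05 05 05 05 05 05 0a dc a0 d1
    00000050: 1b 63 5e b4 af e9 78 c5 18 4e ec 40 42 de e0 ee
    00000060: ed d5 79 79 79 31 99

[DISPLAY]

─┃ HexEditor                           ┃           
 ┠─────────────────────────────────────┨           
0┃00000000  6B 0b 2e bc 99 99 99 99  1f┃           
:┃00000010  22 22 22 22 22 af e6 ed  ec┃           
1┃00000020  b6 7f c3 5c d1 e2 95 87  01┃           
 ┃00000030  c4 bf 65 a8 24 42 42 42  42┃           
 ┃00000040  c1 87 28 0f bd 05 05 05  05┃           
k┃00000050  1b 63 5e b4 af e9 78 c5  18┃           
━┃00000060  ed d5 79 79 79 31 99       ┃           
 ┃                                     ┃           
 ┗━━━━━━━━━━━━━━━━━━━━━━━━━━━━━━━━━━━━━┛           
                                                   
                                                   
                                                   
                                                   
                                                   
                                                   
                                                   
                                                   
                                                   
                                                   
                                                   


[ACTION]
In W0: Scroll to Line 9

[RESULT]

─┃ HexEditor                           ┃           
r┠─────────────────────────────────────┨           
 ┃00000000  6B 0b 2e bc 99 99 99 99  1f┃           
 ┃00000010  22 22 22 22 22 af e6 ed  ec┃           
s┃00000020  b6 7f c3 5c d1 e2 95 87  01┃           
r┃00000030  c4 bf 65 a8 24 42 42 42  42┃           
:┃00000040  c1 87 28 0f bd 05 05 05  05┃           
e┃00000050  1b 63 5e b4 af e9 78 c5  18┃           
━┃00000060  ed d5 79 79 79 31 99       ┃           
 ┃                                     ┃           
 ┗━━━━━━━━━━━━━━━━━━━━━━━━━━━━━━━━━━━━━┛           
                                                   
                                                   
                                                   
                                                   
                                                   
                                                   
                                                   
                                                   
                                                   
                                                   
                                                   


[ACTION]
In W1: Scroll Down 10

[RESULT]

─┃ HexEditor                           ┃           
r┠─────────────────────────────────────┨           
 ┃00000060  ed d5 79 79 79 31 99       ┃           
 ┃                                     ┃           
s┃                                     ┃           
r┃                                     ┃           
:┃                                     ┃           
e┃                                     ┃           
━┃                                     ┃           
 ┃                                     ┃           
 ┗━━━━━━━━━━━━━━━━━━━━━━━━━━━━━━━━━━━━━┛           
                                                   
                                                   
                                                   
                                                   
                                                   
                                                   
                                                   
                                                   
                                                   
                                                   
                                                   


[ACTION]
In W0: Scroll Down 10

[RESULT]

─┃ HexEditor                           ┃           
r┠─────────────────────────────────────┨           
:┃00000060  ed d5 79 79 79 31 99       ┃           
e┃                                     ┃           
n┃                                     ┃           
l┃                                     ┃           
 ┃                                     ┃           
 ┃                                     ┃           
━┃                                     ┃           
 ┃                                     ┃           
 ┗━━━━━━━━━━━━━━━━━━━━━━━━━━━━━━━━━━━━━┛           
                                                   
                                                   
                                                   
                                                   
                                                   
                                                   
                                                   
                                                   
                                                   
                                                   
                                                   


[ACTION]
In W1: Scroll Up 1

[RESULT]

─┃ HexEditor                           ┃           
r┠─────────────────────────────────────┨           
:┃00000050  1b 63 5e b4 af e9 78 c5  18┃           
e┃00000060  ed d5 79 79 79 31 99       ┃           
n┃                                     ┃           
l┃                                     ┃           
 ┃                                     ┃           
 ┃                                     ┃           
━┃                                     ┃           
 ┃                                     ┃           
 ┗━━━━━━━━━━━━━━━━━━━━━━━━━━━━━━━━━━━━━┛           
                                                   
                                                   
                                                   
                                                   
                                                   
                                                   
                                                   
                                                   
                                                   
                                                   
                                                   


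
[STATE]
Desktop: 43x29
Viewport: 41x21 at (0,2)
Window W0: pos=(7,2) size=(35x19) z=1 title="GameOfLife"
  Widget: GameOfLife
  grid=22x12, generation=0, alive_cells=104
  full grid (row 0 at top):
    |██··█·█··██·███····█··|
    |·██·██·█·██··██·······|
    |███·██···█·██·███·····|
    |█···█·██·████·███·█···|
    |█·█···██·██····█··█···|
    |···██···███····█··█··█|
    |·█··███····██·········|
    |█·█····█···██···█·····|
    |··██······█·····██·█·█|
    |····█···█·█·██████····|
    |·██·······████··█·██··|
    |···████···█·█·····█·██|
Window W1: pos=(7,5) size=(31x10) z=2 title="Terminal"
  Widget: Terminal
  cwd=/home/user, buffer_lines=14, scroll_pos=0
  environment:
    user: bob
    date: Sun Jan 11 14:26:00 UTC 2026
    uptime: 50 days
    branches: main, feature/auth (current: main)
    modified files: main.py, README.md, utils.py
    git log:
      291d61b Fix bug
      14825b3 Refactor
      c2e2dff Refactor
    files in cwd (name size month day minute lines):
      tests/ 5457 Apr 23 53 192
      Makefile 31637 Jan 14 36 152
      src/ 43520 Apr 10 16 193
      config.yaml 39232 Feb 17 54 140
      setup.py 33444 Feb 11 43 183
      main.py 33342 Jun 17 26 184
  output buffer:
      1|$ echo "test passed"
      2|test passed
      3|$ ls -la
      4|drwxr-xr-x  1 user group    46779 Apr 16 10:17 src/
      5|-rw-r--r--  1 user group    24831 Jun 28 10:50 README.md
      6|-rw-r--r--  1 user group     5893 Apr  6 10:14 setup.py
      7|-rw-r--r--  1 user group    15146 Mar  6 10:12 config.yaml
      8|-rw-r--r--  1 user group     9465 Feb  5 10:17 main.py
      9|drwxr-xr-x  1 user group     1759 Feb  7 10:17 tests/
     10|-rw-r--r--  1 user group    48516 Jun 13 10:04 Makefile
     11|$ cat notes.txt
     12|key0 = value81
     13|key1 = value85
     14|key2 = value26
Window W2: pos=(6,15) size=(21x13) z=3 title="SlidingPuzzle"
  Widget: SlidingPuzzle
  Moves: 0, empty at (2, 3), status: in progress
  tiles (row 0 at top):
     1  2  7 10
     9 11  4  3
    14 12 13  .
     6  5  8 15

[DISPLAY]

       ┏━━━━━━━━━━━━━━━━━━━━━━━━━━━━━━━━━
       ┃ GameOfLife                      
       ┠─────────────────────────────────
       ┏━━━━━━━━━━━━━━━━━━━━━━━━━━━━━┓   
       ┃ Terminal                    ┃   
       ┠─────────────────────────────┨   
       ┃$ echo "test passed"         ┃   
       ┃test passed                  ┃   
       ┃$ ls -la                     ┃   
       ┃drwxr-xr-x  1 user group    4┃   
       ┃-rw-r--r--  1 user group    2┃   
       ┃-rw-r--r--  1 user group     ┃   
       ┗━━━━━━━━━━━━━━━━━━━━━━━━━━━━━┛   
      ┏━━━━━━━━━━━━━━━━━━━┓···           
      ┃ SlidingPuzzle     ┃█··           
      ┠───────────────────┨·██           
      ┃┌────┬────┬────┬───┃              
      ┃│  1 │  2 │  7 │ 10┃              
      ┃├────┼────┼────┼───┃━━━━━━━━━━━━━━
      ┃│  9 │ 11 │  4 │  3┃              
      ┃├────┼────┼────┼───┃              


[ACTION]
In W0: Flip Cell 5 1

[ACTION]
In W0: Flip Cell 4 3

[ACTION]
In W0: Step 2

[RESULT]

       ┏━━━━━━━━━━━━━━━━━━━━━━━━━━━━━━━━━
       ┃ GameOfLife                      
       ┠─────────────────────────────────
       ┏━━━━━━━━━━━━━━━━━━━━━━━━━━━━━┓   
       ┃ Terminal                    ┃   
       ┠─────────────────────────────┨   
       ┃$ echo "test passed"         ┃   
       ┃test passed                  ┃   
       ┃$ ls -la                     ┃   
       ┃drwxr-xr-x  1 user group    4┃   
       ┃-rw-r--r--  1 user group    2┃   
       ┃-rw-r--r--  1 user group     ┃   
       ┗━━━━━━━━━━━━━━━━━━━━━━━━━━━━━┛   
      ┏━━━━━━━━━━━━━━━━━━━┓·█·           
      ┃ SlidingPuzzle     ┃··█           
      ┠───────────────────┨·█·           
      ┃┌────┬────┬────┬───┃              
      ┃│  1 │  2 │  7 │ 10┃              
      ┃├────┼────┼────┼───┃━━━━━━━━━━━━━━
      ┃│  9 │ 11 │  4 │  3┃              
      ┃├────┼────┼────┼───┃              


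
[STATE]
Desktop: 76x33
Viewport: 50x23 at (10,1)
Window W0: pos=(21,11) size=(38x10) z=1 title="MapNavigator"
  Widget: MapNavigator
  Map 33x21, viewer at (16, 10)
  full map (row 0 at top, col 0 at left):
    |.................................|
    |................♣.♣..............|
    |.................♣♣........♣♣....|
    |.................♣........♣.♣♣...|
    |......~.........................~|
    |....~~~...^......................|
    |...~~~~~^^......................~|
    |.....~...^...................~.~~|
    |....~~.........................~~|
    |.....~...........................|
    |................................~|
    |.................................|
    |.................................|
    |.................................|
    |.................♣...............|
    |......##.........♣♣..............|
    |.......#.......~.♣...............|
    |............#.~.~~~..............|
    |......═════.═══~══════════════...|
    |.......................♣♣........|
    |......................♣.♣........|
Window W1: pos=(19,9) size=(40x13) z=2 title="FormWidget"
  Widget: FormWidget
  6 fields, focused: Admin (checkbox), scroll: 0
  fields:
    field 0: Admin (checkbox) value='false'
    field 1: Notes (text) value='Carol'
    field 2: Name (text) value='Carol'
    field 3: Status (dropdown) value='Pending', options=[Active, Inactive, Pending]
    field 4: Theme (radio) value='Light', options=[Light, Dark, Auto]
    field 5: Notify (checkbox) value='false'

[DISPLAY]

                                                  
                                                  
                                                  
                                                  
                                                  
                                                  
                                                  
                                                  
         ┏━━━━━━━━━━━━━━━━━━━━━━━━━━━━━━━━━━━━━━┓ 
         ┃ FormWidget                           ┃ 
         ┠──────────────────────────────────────┨ 
         ┃> Admin:      [ ]                     ┃ 
         ┃  Notes:      [Carol                 ]┃ 
         ┃  Name:       [Carol                 ]┃ 
         ┃  Status:     [Pending              ▼]┃ 
         ┃  Theme:      (●) Light  ( ) Dark  ( )┃ 
         ┃  Notify:     [ ]                     ┃ 
         ┃                                      ┃ 
         ┃                                      ┃ 
         ┃                                      ┃ 
         ┗━━━━━━━━━━━━━━━━━━━━━━━━━━━━━━━━━━━━━━┛ 
                                                  
                                                  


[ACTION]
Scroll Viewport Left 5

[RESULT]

                                                  
                                                  
                                                  
                                                  
                                                  
                                                  
                                                  
                                                  
              ┏━━━━━━━━━━━━━━━━━━━━━━━━━━━━━━━━━━━
              ┃ FormWidget                        
              ┠───────────────────────────────────
              ┃> Admin:      [ ]                  
              ┃  Notes:      [Carol               
              ┃  Name:       [Carol               
              ┃  Status:     [Pending             
              ┃  Theme:      (●) Light  ( ) Dark  
              ┃  Notify:     [ ]                  
              ┃                                   
              ┃                                   
              ┃                                   
              ┗━━━━━━━━━━━━━━━━━━━━━━━━━━━━━━━━━━━
                                                  
                                                  


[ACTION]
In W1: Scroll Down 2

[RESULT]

                                                  
                                                  
                                                  
                                                  
                                                  
                                                  
                                                  
                                                  
              ┏━━━━━━━━━━━━━━━━━━━━━━━━━━━━━━━━━━━
              ┃ FormWidget                        
              ┠───────────────────────────────────
              ┃  Name:       [Carol               
              ┃  Status:     [Pending             
              ┃  Theme:      (●) Light  ( ) Dark  
              ┃  Notify:     [ ]                  
              ┃                                   
              ┃                                   
              ┃                                   
              ┃                                   
              ┃                                   
              ┗━━━━━━━━━━━━━━━━━━━━━━━━━━━━━━━━━━━
                                                  
                                                  


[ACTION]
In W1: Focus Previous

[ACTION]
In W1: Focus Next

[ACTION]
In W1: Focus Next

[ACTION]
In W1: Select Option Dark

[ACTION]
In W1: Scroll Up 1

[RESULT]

                                                  
                                                  
                                                  
                                                  
                                                  
                                                  
                                                  
                                                  
              ┏━━━━━━━━━━━━━━━━━━━━━━━━━━━━━━━━━━━
              ┃ FormWidget                        
              ┠───────────────────────────────────
              ┃> Notes:      [Carol               
              ┃  Name:       [Carol               
              ┃  Status:     [Pending             
              ┃  Theme:      (●) Light  ( ) Dark  
              ┃  Notify:     [ ]                  
              ┃                                   
              ┃                                   
              ┃                                   
              ┃                                   
              ┗━━━━━━━━━━━━━━━━━━━━━━━━━━━━━━━━━━━
                                                  
                                                  


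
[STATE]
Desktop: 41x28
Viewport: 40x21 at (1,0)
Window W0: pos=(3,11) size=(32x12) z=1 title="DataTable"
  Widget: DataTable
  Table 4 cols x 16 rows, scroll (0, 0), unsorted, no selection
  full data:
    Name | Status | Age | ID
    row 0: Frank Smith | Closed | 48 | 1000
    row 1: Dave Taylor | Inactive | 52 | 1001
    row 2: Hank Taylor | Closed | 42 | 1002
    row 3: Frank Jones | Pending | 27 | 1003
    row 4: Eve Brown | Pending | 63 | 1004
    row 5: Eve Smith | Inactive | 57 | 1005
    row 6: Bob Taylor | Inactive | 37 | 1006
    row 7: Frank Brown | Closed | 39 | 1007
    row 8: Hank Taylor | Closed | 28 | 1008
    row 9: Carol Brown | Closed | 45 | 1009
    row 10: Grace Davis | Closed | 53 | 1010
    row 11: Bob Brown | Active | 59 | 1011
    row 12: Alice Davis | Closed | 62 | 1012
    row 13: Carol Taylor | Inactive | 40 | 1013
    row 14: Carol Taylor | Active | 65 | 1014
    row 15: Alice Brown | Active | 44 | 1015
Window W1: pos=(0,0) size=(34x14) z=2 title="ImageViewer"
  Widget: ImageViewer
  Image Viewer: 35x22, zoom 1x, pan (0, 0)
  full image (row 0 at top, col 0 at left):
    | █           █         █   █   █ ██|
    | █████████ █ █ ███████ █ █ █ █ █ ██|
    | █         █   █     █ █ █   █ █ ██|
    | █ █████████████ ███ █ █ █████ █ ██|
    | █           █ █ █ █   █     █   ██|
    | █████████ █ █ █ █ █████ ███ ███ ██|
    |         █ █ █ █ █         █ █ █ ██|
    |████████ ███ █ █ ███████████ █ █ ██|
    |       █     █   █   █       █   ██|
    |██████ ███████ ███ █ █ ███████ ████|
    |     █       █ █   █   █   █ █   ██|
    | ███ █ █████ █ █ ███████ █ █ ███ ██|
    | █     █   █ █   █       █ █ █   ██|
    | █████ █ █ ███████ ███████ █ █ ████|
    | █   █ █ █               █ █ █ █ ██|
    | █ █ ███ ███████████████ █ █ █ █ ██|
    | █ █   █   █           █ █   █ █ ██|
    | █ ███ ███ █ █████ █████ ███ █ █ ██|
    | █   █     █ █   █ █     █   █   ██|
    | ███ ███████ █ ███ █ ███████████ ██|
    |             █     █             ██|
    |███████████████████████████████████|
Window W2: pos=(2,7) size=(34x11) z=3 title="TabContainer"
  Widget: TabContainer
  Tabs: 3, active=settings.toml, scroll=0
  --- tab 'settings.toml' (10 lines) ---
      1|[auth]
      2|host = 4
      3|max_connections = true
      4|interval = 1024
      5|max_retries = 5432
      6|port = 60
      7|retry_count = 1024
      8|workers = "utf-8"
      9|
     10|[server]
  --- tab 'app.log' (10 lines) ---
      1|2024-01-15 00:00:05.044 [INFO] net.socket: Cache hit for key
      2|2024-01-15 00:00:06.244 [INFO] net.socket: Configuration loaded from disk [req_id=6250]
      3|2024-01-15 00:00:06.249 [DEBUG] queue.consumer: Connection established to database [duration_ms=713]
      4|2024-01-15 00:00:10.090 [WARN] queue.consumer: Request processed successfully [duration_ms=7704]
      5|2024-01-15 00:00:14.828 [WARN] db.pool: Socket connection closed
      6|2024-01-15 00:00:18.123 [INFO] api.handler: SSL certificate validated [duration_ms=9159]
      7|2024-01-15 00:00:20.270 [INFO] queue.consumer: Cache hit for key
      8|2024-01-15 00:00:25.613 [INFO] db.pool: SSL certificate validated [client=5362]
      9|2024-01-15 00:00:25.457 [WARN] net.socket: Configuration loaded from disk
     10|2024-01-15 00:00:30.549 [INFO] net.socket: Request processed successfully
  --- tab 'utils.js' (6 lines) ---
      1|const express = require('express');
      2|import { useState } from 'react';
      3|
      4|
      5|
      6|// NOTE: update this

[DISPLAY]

━━━━━━━━━━━━━━━━━━━━━━━━━━━━━━━━┓       
 ImageViewer                    ┃       
────────────────────────────────┨       
 █           █         █   █   █┃       
 █████████ █ █ ███████ █ █ █ █ █┃       
 █         █   █     █ █ █   █ █┃       
 █ █████████████ ███ █ █ █████ █┃       
 ┏━━━━━━━━━━━━━━━━━━━━━━━━━━━━━━━━┓     
 ┃ TabContainer                   ┃     
 ┠────────────────────────────────┨     
█┃[settings.toml]│ app.log │ utils┃     
 ┃────────────────────────────────┃     
█┃[auth]                          ┃     
━┃host = 4                        ┃     
 ┃max_connections = true          ┃     
 ┃interval = 1024                 ┃     
 ┃max_retries = 5432              ┃     
 ┗━━━━━━━━━━━━━━━━━━━━━━━━━━━━━━━━┛     
  ┃Hank Taylor │Closed  │42 │1002┃      
  ┃Frank Jones │Pending │27 │1003┃      
  ┃Eve Brown   │Pending │63 │1004┃      


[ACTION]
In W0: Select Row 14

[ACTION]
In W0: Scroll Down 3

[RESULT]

━━━━━━━━━━━━━━━━━━━━━━━━━━━━━━━━┓       
 ImageViewer                    ┃       
────────────────────────────────┨       
 █           █         █   █   █┃       
 █████████ █ █ ███████ █ █ █ █ █┃       
 █         █   █     █ █ █   █ █┃       
 █ █████████████ ███ █ █ █████ █┃       
 ┏━━━━━━━━━━━━━━━━━━━━━━━━━━━━━━━━┓     
 ┃ TabContainer                   ┃     
 ┠────────────────────────────────┨     
█┃[settings.toml]│ app.log │ utils┃     
 ┃────────────────────────────────┃     
█┃[auth]                          ┃     
━┃host = 4                        ┃     
 ┃max_connections = true          ┃     
 ┃interval = 1024                 ┃     
 ┃max_retries = 5432              ┃     
 ┗━━━━━━━━━━━━━━━━━━━━━━━━━━━━━━━━┛     
  ┃Eve Smith   │Inactive│57 │1005┃      
  ┃Bob Taylor  │Inactive│37 │1006┃      
  ┃Frank Brown │Closed  │39 │1007┃      


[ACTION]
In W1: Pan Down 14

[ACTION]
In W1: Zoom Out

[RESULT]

━━━━━━━━━━━━━━━━━━━━━━━━━━━━━━━━┓       
 ImageViewer                    ┃       
────────────────────────────────┨       
 █   █ █ █               █ █ █ █┃       
 █ █ ███ ███████████████ █ █ █ █┃       
 █ █   █   █           █ █   █ █┃       
 █ ███ ███ █ █████ █████ ███ █ █┃       
 ┏━━━━━━━━━━━━━━━━━━━━━━━━━━━━━━━━┓     
 ┃ TabContainer                   ┃     
 ┠────────────────────────────────┨     
█┃[settings.toml]│ app.log │ utils┃     
 ┃────────────────────────────────┃     
 ┃[auth]                          ┃     
━┃host = 4                        ┃     
 ┃max_connections = true          ┃     
 ┃interval = 1024                 ┃     
 ┃max_retries = 5432              ┃     
 ┗━━━━━━━━━━━━━━━━━━━━━━━━━━━━━━━━┛     
  ┃Eve Smith   │Inactive│57 │1005┃      
  ┃Bob Taylor  │Inactive│37 │1006┃      
  ┃Frank Brown │Closed  │39 │1007┃      


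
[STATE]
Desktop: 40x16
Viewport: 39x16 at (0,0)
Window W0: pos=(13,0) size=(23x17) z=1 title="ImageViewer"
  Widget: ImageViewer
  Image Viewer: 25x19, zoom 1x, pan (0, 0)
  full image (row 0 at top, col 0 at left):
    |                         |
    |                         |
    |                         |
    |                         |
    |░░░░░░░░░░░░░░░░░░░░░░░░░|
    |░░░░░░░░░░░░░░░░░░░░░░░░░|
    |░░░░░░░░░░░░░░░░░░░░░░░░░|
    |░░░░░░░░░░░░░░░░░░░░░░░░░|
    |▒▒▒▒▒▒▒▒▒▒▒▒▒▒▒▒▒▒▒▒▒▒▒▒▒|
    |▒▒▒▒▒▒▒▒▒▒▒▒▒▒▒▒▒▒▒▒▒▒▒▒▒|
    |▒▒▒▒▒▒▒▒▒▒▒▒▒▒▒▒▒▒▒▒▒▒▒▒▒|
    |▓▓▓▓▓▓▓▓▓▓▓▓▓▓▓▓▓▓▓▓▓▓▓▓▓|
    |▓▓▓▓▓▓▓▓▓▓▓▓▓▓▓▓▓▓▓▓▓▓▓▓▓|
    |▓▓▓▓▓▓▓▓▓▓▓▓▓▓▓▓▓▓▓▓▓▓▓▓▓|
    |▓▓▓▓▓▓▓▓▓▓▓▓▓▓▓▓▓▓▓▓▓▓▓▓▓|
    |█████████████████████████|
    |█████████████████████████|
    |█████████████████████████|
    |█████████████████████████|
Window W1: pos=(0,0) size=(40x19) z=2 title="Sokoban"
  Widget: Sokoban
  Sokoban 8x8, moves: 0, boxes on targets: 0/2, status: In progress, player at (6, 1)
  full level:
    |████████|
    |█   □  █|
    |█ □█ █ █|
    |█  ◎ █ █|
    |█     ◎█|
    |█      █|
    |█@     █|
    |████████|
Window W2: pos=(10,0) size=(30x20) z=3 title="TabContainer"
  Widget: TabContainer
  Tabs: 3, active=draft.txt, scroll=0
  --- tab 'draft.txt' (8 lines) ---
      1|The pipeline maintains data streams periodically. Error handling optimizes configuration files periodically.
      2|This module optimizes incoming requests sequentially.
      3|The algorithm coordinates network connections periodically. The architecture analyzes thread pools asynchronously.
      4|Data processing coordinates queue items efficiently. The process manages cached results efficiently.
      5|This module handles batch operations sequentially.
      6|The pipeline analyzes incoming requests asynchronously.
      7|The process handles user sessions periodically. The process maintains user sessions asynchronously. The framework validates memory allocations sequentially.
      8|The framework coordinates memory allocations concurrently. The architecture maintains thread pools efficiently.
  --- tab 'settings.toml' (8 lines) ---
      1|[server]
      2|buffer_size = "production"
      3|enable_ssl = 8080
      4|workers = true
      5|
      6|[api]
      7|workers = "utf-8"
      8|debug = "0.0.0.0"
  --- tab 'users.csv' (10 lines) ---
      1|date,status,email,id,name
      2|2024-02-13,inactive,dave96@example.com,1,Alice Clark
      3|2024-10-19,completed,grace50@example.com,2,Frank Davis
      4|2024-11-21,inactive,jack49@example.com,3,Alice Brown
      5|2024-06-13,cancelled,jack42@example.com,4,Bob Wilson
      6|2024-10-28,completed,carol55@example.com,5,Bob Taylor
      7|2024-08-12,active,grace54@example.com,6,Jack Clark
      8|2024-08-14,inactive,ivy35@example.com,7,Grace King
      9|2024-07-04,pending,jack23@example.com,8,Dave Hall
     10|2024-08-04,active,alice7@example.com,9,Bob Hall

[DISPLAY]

┏━━━━━━━━━┏━━━━━━━━━━━━━━━━━━━━━━━━━━━━
┃ Sokoban ┃ TabContainer               
┠─────────┠────────────────────────────
┃████████ ┃[draft.txt]│ settings.toml │
┃█   □  █ ┃────────────────────────────
┃█ □█ █ █ ┃The pipeline maintains data 
┃█  ◎ █ █ ┃This module optimizes incomi
┃█     ◎█ ┃The algorithm coordinates ne
┃█      █ ┃Data processing coordinates 
┃█@     █ ┃This module handles batch op
┃████████ ┃The pipeline analyzes incomi
┃Moves: 0 ┃The process handles user ses
┃         ┃The framework coordinates me
┃         ┃                            
┃         ┃                            
┃         ┃                            


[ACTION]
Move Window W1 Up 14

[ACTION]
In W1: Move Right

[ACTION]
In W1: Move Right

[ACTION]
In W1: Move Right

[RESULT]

┏━━━━━━━━━┏━━━━━━━━━━━━━━━━━━━━━━━━━━━━
┃ Sokoban ┃ TabContainer               
┠─────────┠────────────────────────────
┃████████ ┃[draft.txt]│ settings.toml │
┃█   □  █ ┃────────────────────────────
┃█ □█ █ █ ┃The pipeline maintains data 
┃█  ◎ █ █ ┃This module optimizes incomi
┃█     ◎█ ┃The algorithm coordinates ne
┃█      █ ┃Data processing coordinates 
┃█   @  █ ┃This module handles batch op
┃████████ ┃The pipeline analyzes incomi
┃Moves: 3 ┃The process handles user ses
┃         ┃The framework coordinates me
┃         ┃                            
┃         ┃                            
┃         ┃                            


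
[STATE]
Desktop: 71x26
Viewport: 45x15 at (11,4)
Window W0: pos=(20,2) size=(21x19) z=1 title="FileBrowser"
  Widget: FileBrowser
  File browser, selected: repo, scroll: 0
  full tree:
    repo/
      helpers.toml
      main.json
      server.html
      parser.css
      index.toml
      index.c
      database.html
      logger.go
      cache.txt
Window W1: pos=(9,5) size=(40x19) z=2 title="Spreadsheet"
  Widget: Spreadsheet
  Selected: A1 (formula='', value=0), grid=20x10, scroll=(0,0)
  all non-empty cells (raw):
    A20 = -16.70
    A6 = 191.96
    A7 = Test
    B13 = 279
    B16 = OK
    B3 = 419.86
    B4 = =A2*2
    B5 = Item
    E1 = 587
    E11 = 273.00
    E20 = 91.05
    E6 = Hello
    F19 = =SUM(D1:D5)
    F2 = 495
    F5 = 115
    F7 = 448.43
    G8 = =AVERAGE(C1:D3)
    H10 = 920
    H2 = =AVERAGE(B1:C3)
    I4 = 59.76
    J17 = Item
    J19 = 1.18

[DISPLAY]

         ┠───────────────────┨               
━━━━━━━━━━━━━━━━━━━━━━━━━━━━━━━━━━━━━┓       
Spreadsheet                          ┃       
─────────────────────────────────────┨       
1:                                   ┃       
      A       B       C       D      ┃       
-------------------------------------┃       
 1      [0]       0       0       0  ┃       
 2        0       0       0       0  ┃       
 3        0  419.86       0       0  ┃       
 4        0       0       0       0  ┃       
 5        0Item           0       0  ┃       
 6   191.96       0       0       0He┃       
 7 Test           0       0       0  ┃       
 8        0       0       0       0  ┃       


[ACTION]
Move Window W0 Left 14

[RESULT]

───────────────┨                             
━━━━━━━━━━━━━━━━━━━━━━━━━━━━━━━━━━━━━┓       
Spreadsheet                          ┃       
─────────────────────────────────────┨       
1:                                   ┃       
      A       B       C       D      ┃       
-------------------------------------┃       
 1      [0]       0       0       0  ┃       
 2        0       0       0       0  ┃       
 3        0  419.86       0       0  ┃       
 4        0       0       0       0  ┃       
 5        0Item           0       0  ┃       
 6   191.96       0       0       0He┃       
 7 Test           0       0       0  ┃       
 8        0       0       0       0  ┃       


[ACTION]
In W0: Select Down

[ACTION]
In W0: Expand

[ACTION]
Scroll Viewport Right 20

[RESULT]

┨                                            
━━━━━━━━━━━━━━━━━━━━━━┓                      
                      ┃                      
──────────────────────┨                      
                      ┃                      
       C       D      ┃                      
----------------------┃                      
   0       0       0  ┃                      
   0       0       0  ┃                      
9.86       0       0  ┃                      
   0       0       0  ┃                      
           0       0  ┃                      
   0       0       0He┃                      
   0       0       0  ┃                      
   0       0       0  ┃                      
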